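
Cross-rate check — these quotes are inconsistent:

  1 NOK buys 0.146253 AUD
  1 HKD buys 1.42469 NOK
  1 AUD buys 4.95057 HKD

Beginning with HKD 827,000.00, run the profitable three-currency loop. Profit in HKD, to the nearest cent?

Profitable loop is HKD → NOK → AUD → HKD:
HKD 827,000.00 × 1.42469 = NOK 1,178,218.63
NOK 1,178,218.63 × 0.146253 = AUD 172,318.01
AUD 172,318.01 × 4.95057 = HKD 853,072.37
Profit = HKD 853,072.37 − HKD 827,000.00

Profit: HKD 26,072.37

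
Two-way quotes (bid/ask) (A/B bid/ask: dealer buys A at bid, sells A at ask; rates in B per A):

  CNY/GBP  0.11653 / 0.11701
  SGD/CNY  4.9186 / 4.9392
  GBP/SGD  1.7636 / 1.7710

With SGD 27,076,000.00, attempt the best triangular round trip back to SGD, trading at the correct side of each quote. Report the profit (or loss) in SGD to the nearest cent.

Best loop SGD → CNY → GBP → SGD:
SGD 27,076,000.00 × 4.9186 (sell SGD at bid) = CNY 133,176,013.60
CNY 133,176,013.60 × 0.11653 (sell CNY at bid) = GBP 15,519,000.86
GBP 15,519,000.86 × 1.7636 (sell GBP at bid) = SGD 27,369,309.93

Net profit: SGD 293,309.93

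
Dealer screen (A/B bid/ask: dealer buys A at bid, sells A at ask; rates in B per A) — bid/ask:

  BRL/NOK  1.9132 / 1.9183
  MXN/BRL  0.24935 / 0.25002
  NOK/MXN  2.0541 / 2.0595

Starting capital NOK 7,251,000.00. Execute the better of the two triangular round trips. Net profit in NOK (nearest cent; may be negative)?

Net profit: NOK 89,824.33

Best loop NOK → BRL → MXN → NOK:
NOK 7,251,000.00 ÷ 1.9183 (buy BRL at ask) = BRL 3,779,909.29
BRL 3,779,909.29 ÷ 0.25002 (buy MXN at ask) = MXN 15,118,427.70
MXN 15,118,427.70 ÷ 2.0595 (buy NOK at ask) = NOK 7,340,824.33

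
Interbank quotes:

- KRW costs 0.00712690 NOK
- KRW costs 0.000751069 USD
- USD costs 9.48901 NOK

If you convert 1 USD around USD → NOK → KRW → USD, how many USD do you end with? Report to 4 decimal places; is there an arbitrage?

1.0000 (no arbitrage)

Around USD → NOK → KRW → USD: 1 × 9.48901 ÷ 0.00712690 × 0.000751069 = 1.000000
Product ≈ 1 (deviation 0.000%, within rounding noise).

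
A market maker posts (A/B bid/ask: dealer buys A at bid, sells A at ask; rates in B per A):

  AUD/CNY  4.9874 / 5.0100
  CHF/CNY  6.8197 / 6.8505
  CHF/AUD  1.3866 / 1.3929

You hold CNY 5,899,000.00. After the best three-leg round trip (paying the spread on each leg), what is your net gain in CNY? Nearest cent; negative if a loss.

Net profit: CNY 55,996.66

Best loop CNY → CHF → AUD → CNY:
CNY 5,899,000.00 ÷ 6.8505 (buy CHF at ask) = CHF 861,105.03
CHF 861,105.03 × 1.3866 (sell CHF at bid) = AUD 1,194,008.23
AUD 1,194,008.23 × 4.9874 (sell AUD at bid) = CNY 5,954,996.66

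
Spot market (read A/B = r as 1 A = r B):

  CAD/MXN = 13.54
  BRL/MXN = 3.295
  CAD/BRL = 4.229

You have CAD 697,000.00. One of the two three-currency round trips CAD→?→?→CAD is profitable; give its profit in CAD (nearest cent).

Profit: CAD 20,310.55

Profitable loop is CAD → BRL → MXN → CAD:
CAD 697,000.00 × 4.229 = BRL 2,947,613.00
BRL 2,947,613.00 × 3.295 = MXN 9,712,384.83
MXN 9,712,384.83 ÷ 13.54 = CAD 717,310.55
Profit = CAD 717,310.55 − CAD 697,000.00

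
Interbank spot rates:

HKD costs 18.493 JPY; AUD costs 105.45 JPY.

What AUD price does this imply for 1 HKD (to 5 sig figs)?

1 HKD × 18.493 = 18.493 JPY
18.493 JPY ÷ 105.45 = 0.175372 AUD

HKD/AUD = 0.17537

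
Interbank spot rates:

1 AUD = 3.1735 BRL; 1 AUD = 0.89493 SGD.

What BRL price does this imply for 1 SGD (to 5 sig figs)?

SGD/BRL = 3.5461

1 SGD ÷ 0.89493 = 1.11741 AUD
1.11741 AUD × 3.1735 = 3.54609 BRL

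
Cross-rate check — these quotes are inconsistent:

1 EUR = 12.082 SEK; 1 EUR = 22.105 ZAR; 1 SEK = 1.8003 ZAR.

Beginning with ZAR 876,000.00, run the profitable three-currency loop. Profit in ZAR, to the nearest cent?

Profit: ZAR 14,247.81

Profitable loop is ZAR → SEK → EUR → ZAR:
ZAR 876,000.00 ÷ 1.8003 = SEK 486,585.57
SEK 486,585.57 ÷ 12.082 = EUR 40,273.59
EUR 40,273.59 × 22.105 = ZAR 890,247.81
Profit = ZAR 890,247.81 − ZAR 876,000.00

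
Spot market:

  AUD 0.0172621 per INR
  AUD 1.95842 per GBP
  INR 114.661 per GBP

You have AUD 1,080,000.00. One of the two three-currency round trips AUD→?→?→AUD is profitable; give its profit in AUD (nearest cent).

Profitable loop is AUD → GBP → INR → AUD:
AUD 1,080,000.00 ÷ 1.95842 = GBP 551,464.96
GBP 551,464.96 × 114.661 = INR 63,231,523.37
INR 63,231,523.37 × 0.0172621 = AUD 1,091,508.88
Profit = AUD 1,091,508.88 − AUD 1,080,000.00

Profit: AUD 11,508.88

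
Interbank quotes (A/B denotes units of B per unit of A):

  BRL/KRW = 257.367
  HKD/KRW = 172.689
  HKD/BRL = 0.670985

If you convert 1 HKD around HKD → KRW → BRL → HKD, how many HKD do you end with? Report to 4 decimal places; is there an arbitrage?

1.0000 (no arbitrage)

Around HKD → KRW → BRL → HKD: 1 × 172.689 ÷ 257.367 ÷ 0.670985 = 0.999998
Product ≈ 1 (deviation 0.000%, within rounding noise).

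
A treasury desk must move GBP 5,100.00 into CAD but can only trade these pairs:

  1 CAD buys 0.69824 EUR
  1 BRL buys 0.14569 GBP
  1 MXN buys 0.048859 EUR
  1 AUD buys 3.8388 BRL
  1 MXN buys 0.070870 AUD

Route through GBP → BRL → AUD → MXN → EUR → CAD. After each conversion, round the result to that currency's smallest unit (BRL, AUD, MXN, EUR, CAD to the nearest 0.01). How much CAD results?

CAD 9,003.72

GBP 5,100.00 ÷ 0.14569 = BRL 35,005.83
BRL 35,005.83 ÷ 3.8388 = AUD 9,118.95
AUD 9,118.95 ÷ 0.070870 = MXN 128,671.51
MXN 128,671.51 × 0.048859 = EUR 6,286.76
EUR 6,286.76 ÷ 0.69824 = CAD 9,003.72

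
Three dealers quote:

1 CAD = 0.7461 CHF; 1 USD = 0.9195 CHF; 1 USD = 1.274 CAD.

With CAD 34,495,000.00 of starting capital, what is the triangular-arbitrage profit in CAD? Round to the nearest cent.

Profit: CAD 1,164,141.54

Profitable loop is CAD → CHF → USD → CAD:
CAD 34,495,000.00 × 0.7461 = CHF 25,736,719.50
CHF 25,736,719.50 ÷ 0.9195 = USD 27,989,907.01
USD 27,989,907.01 × 1.274 = CAD 35,659,141.54
Profit = CAD 35,659,141.54 − CAD 34,495,000.00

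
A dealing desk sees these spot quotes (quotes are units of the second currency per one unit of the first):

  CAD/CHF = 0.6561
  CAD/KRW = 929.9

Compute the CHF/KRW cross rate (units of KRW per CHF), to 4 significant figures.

1 CHF ÷ 0.6561 = 1.52416 CAD
1.52416 CAD × 929.9 = 1417.31 KRW

CHF/KRW = 1417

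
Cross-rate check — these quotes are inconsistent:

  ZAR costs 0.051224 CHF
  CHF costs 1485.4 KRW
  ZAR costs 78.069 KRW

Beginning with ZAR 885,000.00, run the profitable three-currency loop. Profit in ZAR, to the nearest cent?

Profit: ZAR 23,040.00

Profitable loop is ZAR → KRW → CHF → ZAR:
ZAR 885,000.00 × 78.069 = KRW 69,091,065
KRW 69,091,065 ÷ 1485.4 = CHF 46,513.44
CHF 46,513.44 ÷ 0.051224 = ZAR 908,040.00
Profit = ZAR 908,040.00 − ZAR 885,000.00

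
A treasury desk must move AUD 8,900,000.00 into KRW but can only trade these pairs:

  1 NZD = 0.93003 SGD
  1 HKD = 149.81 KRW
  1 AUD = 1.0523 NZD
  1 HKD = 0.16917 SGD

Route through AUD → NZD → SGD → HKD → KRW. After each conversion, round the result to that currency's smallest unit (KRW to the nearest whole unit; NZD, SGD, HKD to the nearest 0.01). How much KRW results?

KRW 7,713,366,891

AUD 8,900,000.00 × 1.0523 = NZD 9,365,470.00
NZD 9,365,470.00 × 0.93003 = SGD 8,710,168.06
SGD 8,710,168.06 ÷ 0.16917 = HKD 51,487,663.65
HKD 51,487,663.65 × 149.81 = KRW 7,713,366,891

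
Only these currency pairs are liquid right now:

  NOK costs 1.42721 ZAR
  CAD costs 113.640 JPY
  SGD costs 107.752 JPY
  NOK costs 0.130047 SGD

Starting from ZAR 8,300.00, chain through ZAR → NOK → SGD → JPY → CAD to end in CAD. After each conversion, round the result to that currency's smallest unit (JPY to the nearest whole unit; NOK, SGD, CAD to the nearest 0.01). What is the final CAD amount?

ZAR 8,300.00 ÷ 1.42721 = NOK 5,815.54
NOK 5,815.54 × 0.130047 = SGD 756.29
SGD 756.29 × 107.752 = JPY 81,492
JPY 81,492 ÷ 113.640 = CAD 717.11

CAD 717.11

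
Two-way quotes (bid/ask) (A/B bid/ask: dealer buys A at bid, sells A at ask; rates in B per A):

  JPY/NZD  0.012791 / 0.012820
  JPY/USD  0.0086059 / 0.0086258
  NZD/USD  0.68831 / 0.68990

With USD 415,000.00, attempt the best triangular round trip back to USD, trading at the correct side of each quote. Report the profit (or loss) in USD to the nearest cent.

Net profit: USD 8,581.80

Best loop USD → JPY → NZD → USD:
USD 415,000.00 ÷ 0.0086258 (buy JPY at ask) = JPY 48,111,480
JPY 48,111,480 × 0.012791 (sell JPY at bid) = NZD 615,393.93
NZD 615,393.93 × 0.68831 (sell NZD at bid) = USD 423,581.80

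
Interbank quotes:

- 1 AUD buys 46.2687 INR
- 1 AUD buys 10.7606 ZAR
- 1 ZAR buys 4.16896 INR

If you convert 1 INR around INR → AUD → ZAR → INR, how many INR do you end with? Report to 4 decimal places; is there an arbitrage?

Around INR → AUD → ZAR → INR: 1 ÷ 46.2687 × 10.7606 × 4.16896 = 0.969565
Product < 1; profitable direction is INR → ZAR → AUD → INR.

0.9696 (arbitrage exists)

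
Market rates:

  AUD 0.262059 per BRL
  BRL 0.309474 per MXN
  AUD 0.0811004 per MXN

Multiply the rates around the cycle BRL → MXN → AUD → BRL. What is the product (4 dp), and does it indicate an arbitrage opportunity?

1.0000 (no arbitrage)

Around BRL → MXN → AUD → BRL: 1 ÷ 0.309474 × 0.0811004 ÷ 0.262059 = 0.999999
Product ≈ 1 (deviation 0.000%, within rounding noise).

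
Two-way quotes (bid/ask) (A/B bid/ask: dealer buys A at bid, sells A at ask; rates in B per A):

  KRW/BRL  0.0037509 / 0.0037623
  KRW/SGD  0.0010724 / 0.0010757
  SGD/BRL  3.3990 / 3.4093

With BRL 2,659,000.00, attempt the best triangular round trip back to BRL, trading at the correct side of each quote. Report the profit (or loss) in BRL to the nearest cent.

Net profit: BRL 60,552.43

Best loop BRL → SGD → KRW → BRL:
BRL 2,659,000.00 ÷ 3.4093 (buy SGD at ask) = SGD 779,925.50
SGD 779,925.50 ÷ 0.0010757 (buy KRW at ask) = KRW 725,039,972
KRW 725,039,972 × 0.0037509 (sell KRW at bid) = BRL 2,719,552.43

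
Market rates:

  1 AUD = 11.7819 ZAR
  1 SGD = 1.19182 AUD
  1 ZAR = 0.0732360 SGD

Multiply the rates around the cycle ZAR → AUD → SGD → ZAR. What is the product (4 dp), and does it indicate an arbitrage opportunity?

0.9724 (arbitrage exists)

Around ZAR → AUD → SGD → ZAR: 1 ÷ 11.7819 ÷ 1.19182 ÷ 0.0732360 = 0.972410
Product < 1; profitable direction is ZAR → SGD → AUD → ZAR.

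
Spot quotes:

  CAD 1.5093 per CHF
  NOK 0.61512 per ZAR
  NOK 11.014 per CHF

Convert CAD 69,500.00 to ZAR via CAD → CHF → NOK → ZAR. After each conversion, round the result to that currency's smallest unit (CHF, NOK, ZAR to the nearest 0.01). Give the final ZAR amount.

CAD 69,500.00 ÷ 1.5093 = CHF 46,047.84
CHF 46,047.84 × 11.014 = NOK 507,170.91
NOK 507,170.91 ÷ 0.61512 = ZAR 824,507.27

ZAR 824,507.27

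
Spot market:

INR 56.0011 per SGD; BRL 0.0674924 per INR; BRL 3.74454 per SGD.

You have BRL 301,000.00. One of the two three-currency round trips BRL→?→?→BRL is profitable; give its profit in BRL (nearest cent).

Profitable loop is BRL → SGD → INR → BRL:
BRL 301,000.00 ÷ 3.74454 = SGD 80,383.71
SGD 80,383.71 × 56.0011 = INR 4,501,575.92
INR 4,501,575.92 × 0.0674924 = BRL 303,822.16
Profit = BRL 303,822.16 − BRL 301,000.00

Profit: BRL 2,822.16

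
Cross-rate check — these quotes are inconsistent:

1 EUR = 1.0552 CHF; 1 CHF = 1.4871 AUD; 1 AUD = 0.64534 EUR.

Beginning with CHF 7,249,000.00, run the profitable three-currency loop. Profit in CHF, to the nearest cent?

Profit: CHF 91,770.40

Profitable loop is CHF → AUD → EUR → CHF:
CHF 7,249,000.00 × 1.4871 = AUD 10,779,987.90
AUD 10,779,987.90 × 0.64534 = EUR 6,956,757.39
EUR 6,956,757.39 × 1.0552 = CHF 7,340,770.40
Profit = CHF 7,340,770.40 − CHF 7,249,000.00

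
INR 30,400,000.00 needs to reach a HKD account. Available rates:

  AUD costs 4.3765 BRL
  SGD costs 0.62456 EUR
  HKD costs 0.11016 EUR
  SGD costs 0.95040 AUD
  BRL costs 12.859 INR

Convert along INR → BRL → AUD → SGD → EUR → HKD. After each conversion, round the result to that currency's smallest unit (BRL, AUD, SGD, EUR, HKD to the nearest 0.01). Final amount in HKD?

INR 30,400,000.00 ÷ 12.859 = BRL 2,364,102.96
BRL 2,364,102.96 ÷ 4.3765 = AUD 540,181.19
AUD 540,181.19 ÷ 0.95040 = SGD 568,372.46
SGD 568,372.46 × 0.62456 = EUR 354,982.70
EUR 354,982.70 ÷ 0.11016 = HKD 3,222,428.29

HKD 3,222,428.29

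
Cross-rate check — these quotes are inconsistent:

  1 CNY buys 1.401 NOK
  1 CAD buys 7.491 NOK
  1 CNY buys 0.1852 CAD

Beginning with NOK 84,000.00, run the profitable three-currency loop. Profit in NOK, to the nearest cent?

Profit: NOK 827.49

Profitable loop is NOK → CAD → CNY → NOK:
NOK 84,000.00 ÷ 7.491 = CAD 11,213.46
CAD 11,213.46 ÷ 0.1852 = CNY 60,547.82
CNY 60,547.82 × 1.401 = NOK 84,827.49
Profit = NOK 84,827.49 − NOK 84,000.00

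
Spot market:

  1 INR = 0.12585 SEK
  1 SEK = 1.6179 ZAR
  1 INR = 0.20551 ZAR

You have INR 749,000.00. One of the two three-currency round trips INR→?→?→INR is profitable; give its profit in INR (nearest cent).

Profit: INR 6,979.26

Profitable loop is INR → ZAR → SEK → INR:
INR 749,000.00 × 0.20551 = ZAR 153,926.99
ZAR 153,926.99 ÷ 1.6179 = SEK 95,139.99
SEK 95,139.99 ÷ 0.12585 = INR 755,979.26
Profit = INR 755,979.26 − INR 749,000.00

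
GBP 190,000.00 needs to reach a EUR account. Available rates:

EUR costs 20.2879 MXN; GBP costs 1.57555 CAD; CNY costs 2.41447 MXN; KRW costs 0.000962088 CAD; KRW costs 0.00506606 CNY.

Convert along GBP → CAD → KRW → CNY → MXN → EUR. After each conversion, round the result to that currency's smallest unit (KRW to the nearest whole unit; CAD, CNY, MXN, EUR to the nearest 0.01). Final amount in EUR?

GBP 190,000.00 × 1.57555 = CAD 299,354.50
CAD 299,354.50 ÷ 0.000962088 = KRW 311,150,851
KRW 311,150,851 × 0.00506606 = CNY 1,576,308.88
CNY 1,576,308.88 × 2.41447 = MXN 3,805,950.50
MXN 3,805,950.50 ÷ 20.2879 = EUR 187,597.07

EUR 187,597.07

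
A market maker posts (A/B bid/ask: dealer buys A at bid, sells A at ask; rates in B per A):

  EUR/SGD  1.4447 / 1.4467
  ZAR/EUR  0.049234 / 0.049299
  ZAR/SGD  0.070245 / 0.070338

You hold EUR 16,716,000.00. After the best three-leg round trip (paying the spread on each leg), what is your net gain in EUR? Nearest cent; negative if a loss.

Best loop EUR → SGD → ZAR → EUR:
EUR 16,716,000.00 × 1.4447 (sell EUR at bid) = SGD 24,149,605.20
SGD 24,149,605.20 ÷ 0.070338 (buy ZAR at ask) = ZAR 343,336,535.02
ZAR 343,336,535.02 × 0.049234 (sell ZAR at bid) = EUR 16,903,830.97

Net profit: EUR 187,830.97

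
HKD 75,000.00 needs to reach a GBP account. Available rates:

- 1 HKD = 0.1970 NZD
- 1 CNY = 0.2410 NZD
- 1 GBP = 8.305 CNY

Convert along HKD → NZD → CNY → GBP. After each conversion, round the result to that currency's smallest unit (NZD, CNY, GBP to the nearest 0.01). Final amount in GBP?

HKD 75,000.00 × 0.1970 = NZD 14,775.00
NZD 14,775.00 ÷ 0.2410 = CNY 61,307.05
CNY 61,307.05 ÷ 8.305 = GBP 7,381.94

GBP 7,381.94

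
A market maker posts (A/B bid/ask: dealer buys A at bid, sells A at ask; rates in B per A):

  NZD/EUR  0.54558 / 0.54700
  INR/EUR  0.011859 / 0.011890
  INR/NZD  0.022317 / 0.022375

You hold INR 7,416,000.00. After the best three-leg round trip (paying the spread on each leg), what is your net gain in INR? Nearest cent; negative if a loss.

Best loop INR → NZD → EUR → INR:
INR 7,416,000.00 × 0.022317 (sell INR at bid) = NZD 165,502.87
NZD 165,502.87 × 0.54558 (sell NZD at bid) = EUR 90,295.06
EUR 90,295.06 ÷ 0.011890 (buy INR at ask) = INR 7,594,201.59

Net profit: INR 178,201.59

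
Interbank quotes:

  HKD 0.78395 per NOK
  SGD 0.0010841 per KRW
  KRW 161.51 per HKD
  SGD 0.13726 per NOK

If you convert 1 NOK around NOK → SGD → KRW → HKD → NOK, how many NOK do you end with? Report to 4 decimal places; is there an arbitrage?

1.0000 (no arbitrage)

Around NOK → SGD → KRW → HKD → NOK: 1 × 0.13726 ÷ 0.0010841 ÷ 161.51 ÷ 0.78395 = 0.999970
Product ≈ 1 (deviation 0.003%, within rounding noise).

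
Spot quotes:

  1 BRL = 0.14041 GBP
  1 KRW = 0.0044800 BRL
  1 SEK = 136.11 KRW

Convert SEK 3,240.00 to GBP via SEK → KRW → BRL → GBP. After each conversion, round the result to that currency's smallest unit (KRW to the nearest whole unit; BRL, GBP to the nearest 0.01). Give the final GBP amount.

SEK 3,240.00 × 136.11 = KRW 440,996
KRW 440,996 × 0.0044800 = BRL 1,975.66
BRL 1,975.66 × 0.14041 = GBP 277.40

GBP 277.40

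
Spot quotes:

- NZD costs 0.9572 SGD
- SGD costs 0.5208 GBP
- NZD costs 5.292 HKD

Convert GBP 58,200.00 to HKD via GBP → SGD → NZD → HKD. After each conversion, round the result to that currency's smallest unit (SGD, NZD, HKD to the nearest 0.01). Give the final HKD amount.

GBP 58,200.00 ÷ 0.5208 = SGD 111,751.15
SGD 111,751.15 ÷ 0.9572 = NZD 116,747.96
NZD 116,747.96 × 5.292 = HKD 617,830.20

HKD 617,830.20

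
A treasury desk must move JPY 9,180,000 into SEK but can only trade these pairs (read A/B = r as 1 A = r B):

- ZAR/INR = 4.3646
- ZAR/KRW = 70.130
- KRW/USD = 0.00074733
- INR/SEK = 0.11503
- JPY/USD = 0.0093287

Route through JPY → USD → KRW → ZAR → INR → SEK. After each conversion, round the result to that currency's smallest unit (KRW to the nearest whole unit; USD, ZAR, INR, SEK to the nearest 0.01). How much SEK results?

SEK 820,357.48

JPY 9,180,000 × 0.0093287 = USD 85,637.47
USD 85,637.47 ÷ 0.00074733 = KRW 114,591,238
KRW 114,591,238 ÷ 70.130 = ZAR 1,633,983.15
ZAR 1,633,983.15 × 4.3646 = INR 7,131,682.86
INR 7,131,682.86 × 0.11503 = SEK 820,357.48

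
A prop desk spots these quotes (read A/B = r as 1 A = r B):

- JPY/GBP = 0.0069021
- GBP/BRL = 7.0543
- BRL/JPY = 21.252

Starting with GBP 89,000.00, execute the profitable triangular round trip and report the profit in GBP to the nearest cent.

Profitable loop is GBP → BRL → JPY → GBP:
GBP 89,000.00 × 7.0543 = BRL 627,832.70
BRL 627,832.70 × 21.252 = JPY 13,342,701
JPY 13,342,701 × 0.0069021 = GBP 92,092.65
Profit = GBP 92,092.65 − GBP 89,000.00

Profit: GBP 3,092.65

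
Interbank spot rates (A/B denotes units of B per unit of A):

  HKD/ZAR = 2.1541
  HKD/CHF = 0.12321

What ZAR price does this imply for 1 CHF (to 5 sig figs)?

CHF/ZAR = 17.483

1 CHF ÷ 0.12321 = 8.11622 HKD
8.11622 HKD × 2.1541 = 17.4832 ZAR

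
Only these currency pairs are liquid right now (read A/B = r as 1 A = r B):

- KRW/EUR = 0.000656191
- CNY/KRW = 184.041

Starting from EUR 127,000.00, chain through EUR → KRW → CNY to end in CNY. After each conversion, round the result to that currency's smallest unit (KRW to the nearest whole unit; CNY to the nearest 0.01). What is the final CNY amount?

EUR 127,000.00 ÷ 0.000656191 = KRW 193,541,210
KRW 193,541,210 ÷ 184.041 = CNY 1,051,620.07

CNY 1,051,620.07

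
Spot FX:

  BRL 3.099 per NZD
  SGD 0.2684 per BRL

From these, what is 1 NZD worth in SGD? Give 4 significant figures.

NZD/SGD = 0.8318

1 NZD × 3.099 = 3.099 BRL
3.099 BRL × 0.2684 = 0.831772 SGD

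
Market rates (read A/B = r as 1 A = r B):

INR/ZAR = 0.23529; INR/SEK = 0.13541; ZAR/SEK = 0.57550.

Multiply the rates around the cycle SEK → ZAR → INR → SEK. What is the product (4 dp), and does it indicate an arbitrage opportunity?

1.0000 (no arbitrage)

Around SEK → ZAR → INR → SEK: 1 ÷ 0.57550 ÷ 0.23529 × 0.13541 = 1.000004
Product ≈ 1 (deviation 0.000%, within rounding noise).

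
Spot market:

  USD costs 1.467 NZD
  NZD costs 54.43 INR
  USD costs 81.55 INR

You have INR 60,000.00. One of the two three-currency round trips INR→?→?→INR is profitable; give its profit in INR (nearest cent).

Profit: INR 1,278.31

Profitable loop is INR → NZD → USD → INR:
INR 60,000.00 ÷ 54.43 = NZD 1,102.33
NZD 1,102.33 ÷ 1.467 = USD 751.42
USD 751.42 × 81.55 = INR 61,278.31
Profit = INR 61,278.31 − INR 60,000.00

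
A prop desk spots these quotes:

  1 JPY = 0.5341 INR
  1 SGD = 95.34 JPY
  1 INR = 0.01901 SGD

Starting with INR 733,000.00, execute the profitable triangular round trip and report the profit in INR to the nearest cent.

Profitable loop is INR → JPY → SGD → INR:
INR 733,000.00 ÷ 0.5341 = JPY 1,372,402
JPY 1,372,402 ÷ 95.34 = SGD 14,394.82
SGD 14,394.82 ÷ 0.01901 = INR 757,223.58
Profit = INR 757,223.58 − INR 733,000.00

Profit: INR 24,223.58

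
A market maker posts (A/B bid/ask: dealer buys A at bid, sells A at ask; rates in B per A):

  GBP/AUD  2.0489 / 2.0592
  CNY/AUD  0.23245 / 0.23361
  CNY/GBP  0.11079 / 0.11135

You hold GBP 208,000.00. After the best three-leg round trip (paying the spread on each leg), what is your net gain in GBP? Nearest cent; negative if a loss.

Best loop GBP → CNY → AUD → GBP:
GBP 208,000.00 ÷ 0.11135 (buy CNY at ask) = CNY 1,867,983.83
CNY 1,867,983.83 × 0.23245 (sell CNY at bid) = AUD 434,212.84
AUD 434,212.84 ÷ 2.0592 (buy GBP at ask) = GBP 210,864.82

Net profit: GBP 2,864.82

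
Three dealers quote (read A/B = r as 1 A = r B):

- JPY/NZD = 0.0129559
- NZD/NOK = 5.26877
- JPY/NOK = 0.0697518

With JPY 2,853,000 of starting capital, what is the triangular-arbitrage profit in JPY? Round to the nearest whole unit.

Profit: JPY 62,281

Profitable loop is JPY → NOK → NZD → JPY:
JPY 2,853,000 × 0.0697518 = NOK 199,001.89
NOK 199,001.89 ÷ 5.26877 = NZD 37,770.08
NZD 37,770.08 ÷ 0.0129559 = JPY 2,915,281
Profit = JPY 2,915,281 − JPY 2,853,000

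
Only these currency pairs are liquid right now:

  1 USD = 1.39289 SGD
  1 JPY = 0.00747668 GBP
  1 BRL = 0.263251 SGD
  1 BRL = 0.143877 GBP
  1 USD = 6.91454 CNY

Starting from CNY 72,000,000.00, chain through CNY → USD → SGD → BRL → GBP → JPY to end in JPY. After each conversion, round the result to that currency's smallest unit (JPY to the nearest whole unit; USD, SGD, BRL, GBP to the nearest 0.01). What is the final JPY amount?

JPY 1,060,226,302

CNY 72,000,000.00 ÷ 6.91454 = USD 10,412,840.19
USD 10,412,840.19 × 1.39289 = SGD 14,503,940.97
SGD 14,503,940.97 ÷ 0.263251 = BRL 55,095,482.90
BRL 55,095,482.90 × 0.143877 = GBP 7,926,972.79
GBP 7,926,972.79 ÷ 0.00747668 = JPY 1,060,226,302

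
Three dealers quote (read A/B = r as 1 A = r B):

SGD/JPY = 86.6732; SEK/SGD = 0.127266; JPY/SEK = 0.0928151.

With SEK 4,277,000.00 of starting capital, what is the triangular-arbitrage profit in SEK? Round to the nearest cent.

Profit: SEK 101,800.03

Profitable loop is SEK → SGD → JPY → SEK:
SEK 4,277,000.00 × 0.127266 = SGD 544,316.68
SGD 544,316.68 × 86.6732 = JPY 47,177,669
JPY 47,177,669 × 0.0928151 = SEK 4,378,800.03
Profit = SEK 4,378,800.03 − SEK 4,277,000.00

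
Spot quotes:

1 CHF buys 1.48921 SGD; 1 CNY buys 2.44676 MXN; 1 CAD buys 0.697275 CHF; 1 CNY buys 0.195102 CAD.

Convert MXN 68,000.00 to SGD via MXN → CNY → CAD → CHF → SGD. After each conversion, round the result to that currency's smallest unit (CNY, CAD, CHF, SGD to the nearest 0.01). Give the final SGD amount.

MXN 68,000.00 ÷ 2.44676 = CNY 27,791.86
CNY 27,791.86 × 0.195102 = CAD 5,422.25
CAD 5,422.25 × 0.697275 = CHF 3,780.80
CHF 3,780.80 × 1.48921 = SGD 5,630.41

SGD 5,630.41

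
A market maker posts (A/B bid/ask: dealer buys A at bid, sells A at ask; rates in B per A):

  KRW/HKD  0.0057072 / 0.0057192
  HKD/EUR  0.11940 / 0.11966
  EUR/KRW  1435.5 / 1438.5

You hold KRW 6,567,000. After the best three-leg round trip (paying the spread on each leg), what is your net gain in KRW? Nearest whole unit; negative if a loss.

Net profit: KRW 103,722

Best loop KRW → EUR → HKD → KRW:
KRW 6,567,000 ÷ 1438.5 (buy EUR at ask) = EUR 4,565.17
EUR 4,565.17 ÷ 0.11966 (buy HKD at ask) = HKD 38,151.20
HKD 38,151.20 ÷ 0.0057192 (buy KRW at ask) = KRW 6,670,722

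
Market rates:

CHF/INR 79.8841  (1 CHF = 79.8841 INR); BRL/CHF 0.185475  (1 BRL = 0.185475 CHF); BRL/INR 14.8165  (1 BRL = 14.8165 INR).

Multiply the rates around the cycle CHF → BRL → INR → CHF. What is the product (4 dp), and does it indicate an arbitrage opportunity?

1.0000 (no arbitrage)

Around CHF → BRL → INR → CHF: 1 ÷ 0.185475 × 14.8165 ÷ 79.8841 = 1.000000
Product ≈ 1 (deviation 0.000%, within rounding noise).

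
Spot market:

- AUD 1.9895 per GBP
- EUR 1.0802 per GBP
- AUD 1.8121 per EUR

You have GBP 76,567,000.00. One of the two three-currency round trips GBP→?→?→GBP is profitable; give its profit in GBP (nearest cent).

Profitable loop is GBP → AUD → EUR → GBP:
GBP 76,567,000.00 × 1.9895 = AUD 152,330,046.50
AUD 152,330,046.50 ÷ 1.8121 = EUR 84,062,715.36
EUR 84,062,715.36 ÷ 1.0802 = GBP 77,821,436.18
Profit = GBP 77,821,436.18 − GBP 76,567,000.00

Profit: GBP 1,254,436.18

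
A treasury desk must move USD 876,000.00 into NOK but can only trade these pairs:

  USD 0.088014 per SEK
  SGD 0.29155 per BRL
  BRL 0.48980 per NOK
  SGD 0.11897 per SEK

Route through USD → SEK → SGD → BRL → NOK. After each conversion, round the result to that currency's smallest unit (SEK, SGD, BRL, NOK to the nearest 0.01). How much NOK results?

NOK 8,291,974.95

USD 876,000.00 ÷ 0.088014 = SEK 9,952,962.03
SEK 9,952,962.03 × 0.11897 = SGD 1,184,103.89
SGD 1,184,103.89 ÷ 0.29155 = BRL 4,061,409.33
BRL 4,061,409.33 ÷ 0.48980 = NOK 8,291,974.95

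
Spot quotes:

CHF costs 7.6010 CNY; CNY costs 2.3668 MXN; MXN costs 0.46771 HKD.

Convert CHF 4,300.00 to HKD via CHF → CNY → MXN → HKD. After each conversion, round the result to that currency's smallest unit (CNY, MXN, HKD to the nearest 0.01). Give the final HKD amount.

CHF 4,300.00 × 7.6010 = CNY 32,684.30
CNY 32,684.30 × 2.3668 = MXN 77,357.20
MXN 77,357.20 × 0.46771 = HKD 36,180.74

HKD 36,180.74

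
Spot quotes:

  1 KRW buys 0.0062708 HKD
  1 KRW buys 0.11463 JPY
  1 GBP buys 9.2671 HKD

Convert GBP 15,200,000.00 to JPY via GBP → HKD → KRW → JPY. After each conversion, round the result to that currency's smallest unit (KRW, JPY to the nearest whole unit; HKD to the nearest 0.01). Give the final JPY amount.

JPY 2,574,914,306

GBP 15,200,000.00 × 9.2671 = HKD 140,859,920.00
HKD 140,859,920.00 ÷ 0.0062708 = KRW 22,462,830,899
KRW 22,462,830,899 × 0.11463 = JPY 2,574,914,306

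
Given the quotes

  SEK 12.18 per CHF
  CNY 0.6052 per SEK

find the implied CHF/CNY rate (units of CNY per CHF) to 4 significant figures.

CHF/CNY = 7.371

1 CHF × 12.18 = 12.18 SEK
12.18 SEK × 0.6052 = 7.37134 CNY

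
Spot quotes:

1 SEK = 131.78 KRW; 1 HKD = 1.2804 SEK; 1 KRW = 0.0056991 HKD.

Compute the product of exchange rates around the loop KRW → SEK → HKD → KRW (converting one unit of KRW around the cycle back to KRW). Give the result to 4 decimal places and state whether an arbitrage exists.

Around KRW → SEK → HKD → KRW: 1 ÷ 131.78 ÷ 1.2804 ÷ 0.0056991 = 1.039917
Product > 1; profitable direction is KRW → SEK → HKD → KRW.

1.0399 (arbitrage exists)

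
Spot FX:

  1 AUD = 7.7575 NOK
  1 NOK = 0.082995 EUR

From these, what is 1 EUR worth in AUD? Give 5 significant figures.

1 EUR ÷ 0.082995 = 12.0489 NOK
12.0489 NOK ÷ 7.7575 = 1.5532 AUD

EUR/AUD = 1.5532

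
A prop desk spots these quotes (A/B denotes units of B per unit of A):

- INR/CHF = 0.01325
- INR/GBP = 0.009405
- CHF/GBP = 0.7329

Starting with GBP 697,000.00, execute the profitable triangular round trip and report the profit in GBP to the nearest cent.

Profit: GBP 22,671.95

Profitable loop is GBP → INR → CHF → GBP:
GBP 697,000.00 ÷ 0.009405 = INR 74,109,516.21
INR 74,109,516.21 × 0.01325 = CHF 981,951.09
CHF 981,951.09 × 0.7329 = GBP 719,671.95
Profit = GBP 719,671.95 − GBP 697,000.00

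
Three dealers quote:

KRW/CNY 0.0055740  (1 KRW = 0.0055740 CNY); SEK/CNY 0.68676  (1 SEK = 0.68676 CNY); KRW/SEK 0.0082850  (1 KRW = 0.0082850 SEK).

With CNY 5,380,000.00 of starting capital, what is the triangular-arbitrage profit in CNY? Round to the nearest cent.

Profitable loop is CNY → KRW → SEK → CNY:
CNY 5,380,000.00 ÷ 0.0055740 = KRW 965,195,551
KRW 965,195,551 × 0.0082850 = SEK 7,996,645.14
SEK 7,996,645.14 × 0.68676 = CNY 5,491,776.02
Profit = CNY 5,491,776.02 − CNY 5,380,000.00

Profit: CNY 111,776.02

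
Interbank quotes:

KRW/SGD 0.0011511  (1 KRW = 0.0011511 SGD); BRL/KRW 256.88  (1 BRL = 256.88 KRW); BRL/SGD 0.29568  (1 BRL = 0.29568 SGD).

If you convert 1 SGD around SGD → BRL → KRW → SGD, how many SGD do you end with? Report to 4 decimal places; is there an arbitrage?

1.0000 (no arbitrage)

Around SGD → BRL → KRW → SGD: 1 ÷ 0.29568 × 256.88 × 0.0011511 = 1.000049
Product ≈ 1 (deviation 0.005%, within rounding noise).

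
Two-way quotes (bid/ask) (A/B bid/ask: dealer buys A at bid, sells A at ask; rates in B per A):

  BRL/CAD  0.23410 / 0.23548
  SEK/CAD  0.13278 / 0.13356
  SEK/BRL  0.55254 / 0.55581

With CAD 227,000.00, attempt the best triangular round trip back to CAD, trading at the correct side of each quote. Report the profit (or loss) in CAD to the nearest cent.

Best loop CAD → BRL → SEK → CAD:
CAD 227,000.00 ÷ 0.23548 (buy BRL at ask) = BRL 963,988.45
BRL 963,988.45 ÷ 0.55581 (buy SEK at ask) = SEK 1,734,384.86
SEK 1,734,384.86 × 0.13278 (sell SEK at bid) = CAD 230,291.62

Net profit: CAD 3,291.62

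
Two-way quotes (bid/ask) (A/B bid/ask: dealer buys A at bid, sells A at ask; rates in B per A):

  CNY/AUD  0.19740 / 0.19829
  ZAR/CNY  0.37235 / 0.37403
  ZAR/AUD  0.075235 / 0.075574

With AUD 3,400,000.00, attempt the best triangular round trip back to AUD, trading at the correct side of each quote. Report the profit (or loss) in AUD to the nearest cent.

Net profit: AUD 48,987.28

Best loop AUD → CNY → ZAR → AUD:
AUD 3,400,000.00 ÷ 0.19829 (buy CNY at ask) = CNY 17,146,603.46
CNY 17,146,603.46 ÷ 0.37403 (buy ZAR at ask) = ZAR 45,842,856.08
ZAR 45,842,856.08 × 0.075235 (sell ZAR at bid) = AUD 3,448,987.28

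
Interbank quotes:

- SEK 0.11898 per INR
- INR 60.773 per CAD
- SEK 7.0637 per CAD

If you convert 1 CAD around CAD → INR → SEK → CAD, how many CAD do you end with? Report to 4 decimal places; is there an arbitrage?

1.0237 (arbitrage exists)

Around CAD → INR → SEK → CAD: 1 × 60.773 × 0.11898 ÷ 7.0637 = 1.023652
Product > 1; profitable direction is CAD → INR → SEK → CAD.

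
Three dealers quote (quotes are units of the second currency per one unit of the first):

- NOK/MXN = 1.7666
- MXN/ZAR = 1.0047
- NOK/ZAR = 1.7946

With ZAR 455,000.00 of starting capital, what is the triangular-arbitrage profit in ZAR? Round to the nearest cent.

Profitable loop is ZAR → MXN → NOK → ZAR:
ZAR 455,000.00 ÷ 1.0047 = MXN 452,871.50
MXN 452,871.50 ÷ 1.7666 = NOK 256,352.03
NOK 256,352.03 × 1.7946 = ZAR 460,049.36
Profit = ZAR 460,049.36 − ZAR 455,000.00

Profit: ZAR 5,049.36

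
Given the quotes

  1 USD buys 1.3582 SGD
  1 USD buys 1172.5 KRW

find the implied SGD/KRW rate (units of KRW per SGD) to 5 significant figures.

SGD/KRW = 863.27

1 SGD ÷ 1.3582 = 0.736269 USD
0.736269 USD × 1172.5 = 863.275 KRW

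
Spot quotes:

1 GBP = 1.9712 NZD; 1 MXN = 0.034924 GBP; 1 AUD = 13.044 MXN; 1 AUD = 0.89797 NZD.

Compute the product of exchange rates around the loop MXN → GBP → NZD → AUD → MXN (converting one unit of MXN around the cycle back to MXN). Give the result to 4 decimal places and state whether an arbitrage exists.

1.0000 (no arbitrage)

Around MXN → GBP → NZD → AUD → MXN: 1 × 0.034924 × 1.9712 ÷ 0.89797 × 13.044 = 1.000008
Product ≈ 1 (deviation 0.001%, within rounding noise).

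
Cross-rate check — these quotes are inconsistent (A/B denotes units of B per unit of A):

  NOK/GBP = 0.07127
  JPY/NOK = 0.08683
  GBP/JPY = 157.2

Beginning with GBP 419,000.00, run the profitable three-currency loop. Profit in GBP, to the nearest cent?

Profit: GBP 11,709.97

Profitable loop is GBP → NOK → JPY → GBP:
GBP 419,000.00 ÷ 0.07127 = NOK 5,879,051.49
NOK 5,879,051.49 ÷ 0.08683 = JPY 67,707,607
JPY 67,707,607 ÷ 157.2 = GBP 430,709.97
Profit = GBP 430,709.97 − GBP 419,000.00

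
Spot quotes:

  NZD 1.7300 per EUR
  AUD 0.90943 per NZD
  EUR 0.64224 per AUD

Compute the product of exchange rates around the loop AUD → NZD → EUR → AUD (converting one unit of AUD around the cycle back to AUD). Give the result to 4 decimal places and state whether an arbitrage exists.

0.9897 (arbitrage exists)

Around AUD → NZD → EUR → AUD: 1 ÷ 0.90943 ÷ 1.7300 ÷ 0.64224 = 0.989663
Product < 1; profitable direction is AUD → EUR → NZD → AUD.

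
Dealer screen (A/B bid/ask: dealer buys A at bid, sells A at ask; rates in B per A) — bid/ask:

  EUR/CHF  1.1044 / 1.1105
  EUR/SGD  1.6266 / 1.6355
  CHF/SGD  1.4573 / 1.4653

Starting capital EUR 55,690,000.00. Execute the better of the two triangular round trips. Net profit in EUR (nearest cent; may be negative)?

Net result: EUR -21,070.07 (no profitable arbitrage after spreads)

Best loop EUR → SGD → CHF → EUR:
EUR 55,690,000.00 × 1.6266 (sell EUR at bid) = SGD 90,585,354.00
SGD 90,585,354.00 ÷ 1.4653 (buy CHF at ask) = CHF 61,820,346.69
CHF 61,820,346.69 ÷ 1.1105 (buy EUR at ask) = EUR 55,668,929.93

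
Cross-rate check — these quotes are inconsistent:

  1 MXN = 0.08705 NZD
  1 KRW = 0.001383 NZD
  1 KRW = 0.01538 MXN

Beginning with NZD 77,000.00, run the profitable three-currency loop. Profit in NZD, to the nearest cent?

Profit: NZD 2,540.40

Profitable loop is NZD → MXN → KRW → NZD:
NZD 77,000.00 ÷ 0.08705 = MXN 884,549.11
MXN 884,549.11 ÷ 0.01538 = KRW 57,512,946
KRW 57,512,946 × 0.001383 = NZD 79,540.40
Profit = NZD 79,540.40 − NZD 77,000.00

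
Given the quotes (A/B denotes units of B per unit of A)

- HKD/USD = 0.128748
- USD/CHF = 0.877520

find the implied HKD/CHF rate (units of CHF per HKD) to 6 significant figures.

1 HKD × 0.128748 = 0.128748 USD
0.128748 USD × 0.877520 = 0.112979 CHF

HKD/CHF = 0.112979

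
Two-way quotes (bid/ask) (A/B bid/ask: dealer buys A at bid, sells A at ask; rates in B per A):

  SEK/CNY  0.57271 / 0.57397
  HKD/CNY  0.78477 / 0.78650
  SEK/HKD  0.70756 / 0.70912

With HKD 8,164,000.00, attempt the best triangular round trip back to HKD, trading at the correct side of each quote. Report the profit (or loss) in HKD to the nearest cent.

Net profit: HKD 219,382.87

Best loop HKD → SEK → CNY → HKD:
HKD 8,164,000.00 ÷ 0.70912 (buy SEK at ask) = SEK 11,512,861.01
SEK 11,512,861.01 × 0.57271 (sell SEK at bid) = CNY 6,593,530.63
CNY 6,593,530.63 ÷ 0.78650 (buy HKD at ask) = HKD 8,383,382.87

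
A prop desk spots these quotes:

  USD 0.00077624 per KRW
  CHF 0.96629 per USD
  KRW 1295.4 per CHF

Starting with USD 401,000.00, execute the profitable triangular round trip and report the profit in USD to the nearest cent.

Profit: USD 11,702.38

Profitable loop is USD → KRW → CHF → USD:
USD 401,000.00 ÷ 0.00077624 = KRW 516,592,806
KRW 516,592,806 ÷ 1295.4 = CHF 398,790.19
CHF 398,790.19 ÷ 0.96629 = USD 412,702.38
Profit = USD 412,702.38 − USD 401,000.00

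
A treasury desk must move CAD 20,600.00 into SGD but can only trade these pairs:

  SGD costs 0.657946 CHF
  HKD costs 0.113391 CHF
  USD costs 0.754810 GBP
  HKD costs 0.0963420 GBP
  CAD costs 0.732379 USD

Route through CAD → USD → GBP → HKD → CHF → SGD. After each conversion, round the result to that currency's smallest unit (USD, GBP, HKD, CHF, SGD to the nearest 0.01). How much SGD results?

SGD 20,371.06

CAD 20,600.00 × 0.732379 = USD 15,087.01
USD 15,087.01 × 0.754810 = GBP 11,387.83
GBP 11,387.83 ÷ 0.0963420 = HKD 118,202.13
HKD 118,202.13 × 0.113391 = CHF 13,403.06
CHF 13,403.06 ÷ 0.657946 = SGD 20,371.06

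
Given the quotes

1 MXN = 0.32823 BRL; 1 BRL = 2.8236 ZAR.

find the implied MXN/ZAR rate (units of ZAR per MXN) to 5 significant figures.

1 MXN × 0.32823 = 0.32823 BRL
0.32823 BRL × 2.8236 = 0.92679 ZAR

MXN/ZAR = 0.92679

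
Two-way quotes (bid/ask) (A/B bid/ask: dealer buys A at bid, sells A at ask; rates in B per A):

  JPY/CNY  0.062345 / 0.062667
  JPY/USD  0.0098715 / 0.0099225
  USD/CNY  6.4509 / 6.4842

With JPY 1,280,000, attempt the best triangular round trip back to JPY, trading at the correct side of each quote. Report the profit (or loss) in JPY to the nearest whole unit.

Best loop JPY → USD → CNY → JPY:
JPY 1,280,000 × 0.0098715 (sell JPY at bid) = USD 12,635.52
USD 12,635.52 × 6.4509 (sell USD at bid) = CNY 81,510.48
CNY 81,510.48 ÷ 0.062667 (buy JPY at ask) = JPY 1,300,692

Net profit: JPY 20,692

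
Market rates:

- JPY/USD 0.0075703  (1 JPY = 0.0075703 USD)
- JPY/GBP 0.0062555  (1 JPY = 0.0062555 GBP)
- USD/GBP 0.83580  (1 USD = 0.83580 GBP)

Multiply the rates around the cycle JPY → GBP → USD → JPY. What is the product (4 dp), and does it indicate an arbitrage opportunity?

Around JPY → GBP → USD → JPY: 1 × 0.0062555 ÷ 0.83580 ÷ 0.0075703 = 0.988659
Product < 1; profitable direction is JPY → USD → GBP → JPY.

0.9887 (arbitrage exists)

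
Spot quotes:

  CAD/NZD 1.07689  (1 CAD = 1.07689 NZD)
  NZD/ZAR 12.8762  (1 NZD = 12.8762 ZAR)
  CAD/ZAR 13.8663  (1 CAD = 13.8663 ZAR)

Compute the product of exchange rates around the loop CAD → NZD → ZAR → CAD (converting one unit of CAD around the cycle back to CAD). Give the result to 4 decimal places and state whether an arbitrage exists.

Around CAD → NZD → ZAR → CAD: 1 × 1.07689 × 12.8762 ÷ 13.8663 = 0.999996
Product ≈ 1 (deviation 0.000%, within rounding noise).

1.0000 (no arbitrage)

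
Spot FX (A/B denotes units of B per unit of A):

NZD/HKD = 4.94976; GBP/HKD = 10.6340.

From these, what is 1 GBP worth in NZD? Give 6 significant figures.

1 GBP × 10.6340 = 10.634 HKD
10.634 HKD ÷ 4.94976 = 2.14839 NZD

GBP/NZD = 2.14839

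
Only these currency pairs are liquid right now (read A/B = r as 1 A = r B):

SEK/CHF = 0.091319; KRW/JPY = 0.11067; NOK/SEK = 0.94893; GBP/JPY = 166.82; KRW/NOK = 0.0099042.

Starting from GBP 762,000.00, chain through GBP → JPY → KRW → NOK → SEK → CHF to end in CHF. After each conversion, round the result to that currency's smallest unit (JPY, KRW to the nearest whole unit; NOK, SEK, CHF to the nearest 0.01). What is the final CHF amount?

CHF 985,797.93

GBP 762,000.00 × 166.82 = JPY 127,116,840
JPY 127,116,840 ÷ 0.11067 = KRW 1,148,611,548
KRW 1,148,611,548 × 0.0099042 = NOK 11,376,078.49
NOK 11,376,078.49 × 0.94893 = SEK 10,795,102.16
SEK 10,795,102.16 × 0.091319 = CHF 985,797.93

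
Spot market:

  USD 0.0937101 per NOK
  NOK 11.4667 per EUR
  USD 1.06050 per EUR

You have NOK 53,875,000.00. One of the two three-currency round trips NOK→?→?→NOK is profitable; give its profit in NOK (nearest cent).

Profitable loop is NOK → USD → EUR → NOK:
NOK 53,875,000.00 × 0.0937101 = USD 5,048,631.64
USD 5,048,631.64 ÷ 1.06050 = EUR 4,760,614.46
EUR 4,760,614.46 × 11.4667 = NOK 54,588,537.86
Profit = NOK 54,588,537.86 − NOK 53,875,000.00

Profit: NOK 713,537.86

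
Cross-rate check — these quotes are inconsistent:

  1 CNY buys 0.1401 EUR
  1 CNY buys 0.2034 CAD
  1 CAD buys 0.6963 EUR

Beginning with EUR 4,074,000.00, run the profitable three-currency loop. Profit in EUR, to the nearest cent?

Profit: EUR 44,416.20

Profitable loop is EUR → CNY → CAD → EUR:
EUR 4,074,000.00 ÷ 0.1401 = CNY 29,079,229.12
CNY 29,079,229.12 × 0.2034 = CAD 5,914,715.20
CAD 5,914,715.20 × 0.6963 = EUR 4,118,416.20
Profit = EUR 4,118,416.20 − EUR 4,074,000.00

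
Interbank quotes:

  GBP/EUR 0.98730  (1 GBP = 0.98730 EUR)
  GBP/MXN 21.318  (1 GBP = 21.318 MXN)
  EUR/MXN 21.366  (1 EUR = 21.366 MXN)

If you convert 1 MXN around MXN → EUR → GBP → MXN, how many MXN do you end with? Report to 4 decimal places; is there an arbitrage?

1.0106 (arbitrage exists)

Around MXN → EUR → GBP → MXN: 1 ÷ 21.366 ÷ 0.98730 × 21.318 = 1.010588
Product > 1; profitable direction is MXN → EUR → GBP → MXN.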